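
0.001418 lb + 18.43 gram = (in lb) 0.04205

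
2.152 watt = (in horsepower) 0.002886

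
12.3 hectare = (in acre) 30.39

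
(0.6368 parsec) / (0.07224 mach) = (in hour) 2.219e+11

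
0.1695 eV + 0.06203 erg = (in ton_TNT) 1.483e-18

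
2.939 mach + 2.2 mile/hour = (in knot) 1947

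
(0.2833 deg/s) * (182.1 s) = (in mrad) 900.4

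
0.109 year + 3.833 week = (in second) 5.756e+06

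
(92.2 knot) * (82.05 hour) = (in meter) 1.401e+07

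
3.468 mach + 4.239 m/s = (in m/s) 1185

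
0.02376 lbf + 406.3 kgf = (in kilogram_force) 406.3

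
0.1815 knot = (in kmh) 0.3361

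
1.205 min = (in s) 72.3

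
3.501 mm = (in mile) 2.175e-06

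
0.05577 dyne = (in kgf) 5.687e-08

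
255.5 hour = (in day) 10.65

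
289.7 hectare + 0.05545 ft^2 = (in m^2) 2.897e+06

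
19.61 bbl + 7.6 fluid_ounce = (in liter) 3118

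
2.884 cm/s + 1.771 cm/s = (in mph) 0.1041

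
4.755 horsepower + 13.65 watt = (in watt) 3559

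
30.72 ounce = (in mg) 8.709e+05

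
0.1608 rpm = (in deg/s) 0.9648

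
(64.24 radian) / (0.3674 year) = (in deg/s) 0.0003177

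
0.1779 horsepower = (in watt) 132.7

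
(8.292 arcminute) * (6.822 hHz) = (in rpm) 15.71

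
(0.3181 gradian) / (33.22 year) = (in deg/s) 2.733e-10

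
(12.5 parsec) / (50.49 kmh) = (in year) 8.721e+08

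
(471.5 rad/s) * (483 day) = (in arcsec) 4.059e+15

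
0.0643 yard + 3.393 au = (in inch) 1.998e+13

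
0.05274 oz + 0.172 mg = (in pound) 0.003297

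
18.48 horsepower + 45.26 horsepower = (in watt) 4.753e+04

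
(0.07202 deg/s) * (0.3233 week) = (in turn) 39.12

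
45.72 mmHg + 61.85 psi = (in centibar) 432.5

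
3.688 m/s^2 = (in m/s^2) 3.688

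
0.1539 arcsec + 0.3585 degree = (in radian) 0.006258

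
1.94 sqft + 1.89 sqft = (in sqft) 3.83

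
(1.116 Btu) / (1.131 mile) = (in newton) 0.6469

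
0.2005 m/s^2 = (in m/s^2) 0.2005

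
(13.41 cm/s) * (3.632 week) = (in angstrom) 2.946e+15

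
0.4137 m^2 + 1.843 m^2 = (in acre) 0.0005576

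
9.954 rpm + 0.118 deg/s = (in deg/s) 59.84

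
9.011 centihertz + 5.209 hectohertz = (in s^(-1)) 521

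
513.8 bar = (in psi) 7452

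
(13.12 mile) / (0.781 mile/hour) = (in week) 0.09999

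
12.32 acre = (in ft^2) 5.367e+05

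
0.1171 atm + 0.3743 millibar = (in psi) 1.726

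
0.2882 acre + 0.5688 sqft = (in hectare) 0.1166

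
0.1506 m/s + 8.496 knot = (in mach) 0.01328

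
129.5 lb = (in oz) 2072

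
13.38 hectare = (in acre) 33.06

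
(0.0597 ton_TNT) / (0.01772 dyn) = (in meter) 1.41e+15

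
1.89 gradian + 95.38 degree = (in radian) 1.694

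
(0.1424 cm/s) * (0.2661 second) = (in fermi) 3.789e+11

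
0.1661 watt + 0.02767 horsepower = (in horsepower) 0.02789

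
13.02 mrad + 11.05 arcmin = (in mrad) 16.23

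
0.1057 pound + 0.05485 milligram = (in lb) 0.1057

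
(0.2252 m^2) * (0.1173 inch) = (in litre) 0.671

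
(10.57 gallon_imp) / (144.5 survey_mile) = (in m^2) 2.066e-07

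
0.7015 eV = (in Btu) 1.065e-22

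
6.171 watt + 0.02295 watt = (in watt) 6.194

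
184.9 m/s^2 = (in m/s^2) 184.9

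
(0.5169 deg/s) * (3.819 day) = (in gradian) 1.895e+05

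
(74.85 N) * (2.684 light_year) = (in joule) 1.901e+18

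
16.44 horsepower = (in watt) 1.226e+04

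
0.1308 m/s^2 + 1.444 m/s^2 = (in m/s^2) 1.575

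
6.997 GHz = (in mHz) 6.997e+12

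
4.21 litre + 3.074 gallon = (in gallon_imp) 3.486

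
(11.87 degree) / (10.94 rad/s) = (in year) 6.005e-10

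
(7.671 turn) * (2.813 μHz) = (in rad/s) 0.0001356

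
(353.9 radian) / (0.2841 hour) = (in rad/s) 0.346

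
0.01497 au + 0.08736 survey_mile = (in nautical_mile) 1.209e+06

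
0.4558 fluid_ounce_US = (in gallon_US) 0.003561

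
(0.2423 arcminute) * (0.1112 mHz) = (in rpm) 7.484e-08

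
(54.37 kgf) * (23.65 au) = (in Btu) 1.788e+12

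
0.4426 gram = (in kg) 0.0004426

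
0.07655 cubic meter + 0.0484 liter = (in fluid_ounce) 2590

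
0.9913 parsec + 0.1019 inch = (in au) 2.045e+05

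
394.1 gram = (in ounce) 13.9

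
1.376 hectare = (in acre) 3.4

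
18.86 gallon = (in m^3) 0.07139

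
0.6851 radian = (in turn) 0.109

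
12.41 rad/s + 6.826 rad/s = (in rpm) 183.7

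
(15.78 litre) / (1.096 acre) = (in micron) 3.558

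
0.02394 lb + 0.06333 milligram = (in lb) 0.02394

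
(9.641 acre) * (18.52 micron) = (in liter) 722.6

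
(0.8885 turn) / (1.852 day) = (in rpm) 0.0003332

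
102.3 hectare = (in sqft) 1.101e+07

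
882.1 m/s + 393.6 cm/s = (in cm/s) 8.86e+04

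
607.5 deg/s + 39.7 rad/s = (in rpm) 480.4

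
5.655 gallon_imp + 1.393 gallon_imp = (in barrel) 0.2015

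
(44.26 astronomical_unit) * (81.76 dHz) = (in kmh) 1.949e+14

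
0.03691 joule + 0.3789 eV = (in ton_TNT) 8.822e-12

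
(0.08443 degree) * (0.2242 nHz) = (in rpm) 3.155e-12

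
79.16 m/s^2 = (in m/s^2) 79.16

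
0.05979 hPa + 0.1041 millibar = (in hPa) 0.1639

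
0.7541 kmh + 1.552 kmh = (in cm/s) 64.06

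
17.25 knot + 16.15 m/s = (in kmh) 90.09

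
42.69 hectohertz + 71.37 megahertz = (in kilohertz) 7.137e+04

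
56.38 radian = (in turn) 8.973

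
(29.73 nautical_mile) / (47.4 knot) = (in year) 7.16e-05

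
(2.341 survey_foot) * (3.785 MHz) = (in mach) 7932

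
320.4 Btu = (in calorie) 8.079e+04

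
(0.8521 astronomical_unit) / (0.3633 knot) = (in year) 2.163e+04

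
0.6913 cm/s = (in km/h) 0.02489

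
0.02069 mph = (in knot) 0.01798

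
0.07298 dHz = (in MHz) 7.298e-09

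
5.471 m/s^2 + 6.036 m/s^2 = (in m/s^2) 11.51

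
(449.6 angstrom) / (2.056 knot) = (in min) 7.085e-10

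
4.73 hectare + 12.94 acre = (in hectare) 9.967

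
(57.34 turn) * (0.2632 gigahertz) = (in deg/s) 5.433e+12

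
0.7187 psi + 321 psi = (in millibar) 2.218e+04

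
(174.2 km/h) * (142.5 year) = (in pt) 6.164e+14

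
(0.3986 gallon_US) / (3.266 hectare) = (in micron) 0.0462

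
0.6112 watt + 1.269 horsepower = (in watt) 946.9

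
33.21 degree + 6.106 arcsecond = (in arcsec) 1.196e+05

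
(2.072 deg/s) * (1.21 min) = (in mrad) 2625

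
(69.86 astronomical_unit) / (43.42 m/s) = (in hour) 6.686e+07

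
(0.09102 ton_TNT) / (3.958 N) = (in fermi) 9.622e+22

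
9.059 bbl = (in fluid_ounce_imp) 5.069e+04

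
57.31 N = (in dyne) 5.731e+06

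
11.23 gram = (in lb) 0.02476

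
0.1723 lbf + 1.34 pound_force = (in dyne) 6.727e+05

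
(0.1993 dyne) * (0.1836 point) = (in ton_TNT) 3.085e-20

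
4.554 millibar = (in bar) 0.004554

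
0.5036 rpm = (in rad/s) 0.05274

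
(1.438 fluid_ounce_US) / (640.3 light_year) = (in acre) 1.735e-27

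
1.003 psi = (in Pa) 6915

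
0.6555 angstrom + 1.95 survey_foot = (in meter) 0.5944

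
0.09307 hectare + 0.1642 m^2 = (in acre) 0.23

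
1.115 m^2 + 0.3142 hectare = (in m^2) 3143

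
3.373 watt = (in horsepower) 0.004523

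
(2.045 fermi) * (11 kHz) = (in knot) 4.373e-11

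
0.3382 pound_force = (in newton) 1.504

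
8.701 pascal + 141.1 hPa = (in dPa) 1.412e+05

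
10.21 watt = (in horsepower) 0.01369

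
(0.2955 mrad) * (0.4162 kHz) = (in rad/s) 0.123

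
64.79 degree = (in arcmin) 3887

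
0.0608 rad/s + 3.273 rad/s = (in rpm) 31.84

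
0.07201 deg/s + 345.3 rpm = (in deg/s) 2072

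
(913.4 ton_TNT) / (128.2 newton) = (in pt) 8.45e+13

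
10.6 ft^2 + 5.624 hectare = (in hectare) 5.624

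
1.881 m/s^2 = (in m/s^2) 1.881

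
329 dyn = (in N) 0.00329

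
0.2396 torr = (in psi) 0.004633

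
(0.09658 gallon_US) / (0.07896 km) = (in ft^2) 4.984e-05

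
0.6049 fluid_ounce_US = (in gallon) 0.004726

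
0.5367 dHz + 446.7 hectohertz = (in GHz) 4.467e-05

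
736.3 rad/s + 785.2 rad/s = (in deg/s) 8.718e+04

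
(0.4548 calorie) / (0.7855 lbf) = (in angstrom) 5.446e+09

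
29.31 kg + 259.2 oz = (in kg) 36.66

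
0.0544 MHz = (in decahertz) 5440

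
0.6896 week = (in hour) 115.9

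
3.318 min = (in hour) 0.0553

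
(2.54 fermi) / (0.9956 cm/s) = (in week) 4.218e-19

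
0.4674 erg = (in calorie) 1.117e-08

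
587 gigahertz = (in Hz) 5.87e+11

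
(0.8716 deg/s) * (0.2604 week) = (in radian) 2396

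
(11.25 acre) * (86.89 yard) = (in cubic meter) 3.617e+06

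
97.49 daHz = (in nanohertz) 9.749e+11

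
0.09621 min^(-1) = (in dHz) 0.01604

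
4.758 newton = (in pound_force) 1.07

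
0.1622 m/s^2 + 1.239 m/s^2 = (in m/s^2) 1.401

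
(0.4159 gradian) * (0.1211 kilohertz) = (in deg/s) 45.33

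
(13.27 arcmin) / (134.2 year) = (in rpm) 8.71e-12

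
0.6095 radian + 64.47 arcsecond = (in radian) 0.6098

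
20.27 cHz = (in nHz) 2.027e+08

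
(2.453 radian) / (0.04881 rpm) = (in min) 7.999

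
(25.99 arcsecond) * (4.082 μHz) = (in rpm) 4.912e-09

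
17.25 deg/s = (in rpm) 2.875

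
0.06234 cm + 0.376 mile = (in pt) 1.715e+06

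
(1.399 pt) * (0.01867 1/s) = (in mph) 2.061e-05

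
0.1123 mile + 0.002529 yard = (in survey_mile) 0.1123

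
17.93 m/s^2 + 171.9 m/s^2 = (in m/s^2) 189.8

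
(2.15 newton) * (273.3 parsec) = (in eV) 1.132e+38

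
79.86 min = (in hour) 1.331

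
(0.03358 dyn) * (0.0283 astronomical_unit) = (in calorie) 339.8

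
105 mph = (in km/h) 169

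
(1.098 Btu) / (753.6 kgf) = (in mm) 156.8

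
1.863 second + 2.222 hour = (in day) 0.0926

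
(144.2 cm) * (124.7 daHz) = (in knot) 3495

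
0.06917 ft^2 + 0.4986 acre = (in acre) 0.4986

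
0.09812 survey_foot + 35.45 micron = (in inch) 1.179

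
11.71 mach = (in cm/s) 3.987e+05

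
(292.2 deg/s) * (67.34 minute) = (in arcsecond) 4.25e+09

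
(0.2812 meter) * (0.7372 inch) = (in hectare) 5.265e-07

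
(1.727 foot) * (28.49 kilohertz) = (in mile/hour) 3.355e+04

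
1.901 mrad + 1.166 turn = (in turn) 1.166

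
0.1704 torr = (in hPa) 0.2272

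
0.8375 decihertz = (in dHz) 0.8375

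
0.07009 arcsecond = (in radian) 3.398e-07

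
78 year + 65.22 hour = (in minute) 4.1e+07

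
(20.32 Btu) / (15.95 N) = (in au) 8.985e-09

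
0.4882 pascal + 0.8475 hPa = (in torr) 0.6393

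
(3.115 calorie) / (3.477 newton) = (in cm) 374.8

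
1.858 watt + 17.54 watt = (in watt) 19.4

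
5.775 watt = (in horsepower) 0.007744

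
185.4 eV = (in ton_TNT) 7.1e-27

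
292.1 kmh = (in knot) 157.7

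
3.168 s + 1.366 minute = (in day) 0.0009853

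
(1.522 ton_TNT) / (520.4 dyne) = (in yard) 1.338e+12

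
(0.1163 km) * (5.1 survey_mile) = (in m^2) 9.546e+05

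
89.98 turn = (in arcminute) 1.944e+06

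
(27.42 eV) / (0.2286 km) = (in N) 1.922e-20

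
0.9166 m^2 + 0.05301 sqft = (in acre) 0.0002277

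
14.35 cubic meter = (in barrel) 90.26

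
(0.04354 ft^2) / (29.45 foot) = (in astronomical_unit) 3.012e-15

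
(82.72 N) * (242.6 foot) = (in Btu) 5.798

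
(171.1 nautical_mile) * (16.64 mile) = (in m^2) 8.486e+09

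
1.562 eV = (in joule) 2.503e-19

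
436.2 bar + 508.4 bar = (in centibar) 9.446e+04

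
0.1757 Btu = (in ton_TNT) 4.431e-08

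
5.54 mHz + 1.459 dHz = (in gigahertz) 1.514e-10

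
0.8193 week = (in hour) 137.6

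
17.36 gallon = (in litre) 65.71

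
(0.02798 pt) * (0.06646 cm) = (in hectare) 6.56e-13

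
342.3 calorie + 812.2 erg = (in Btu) 1.357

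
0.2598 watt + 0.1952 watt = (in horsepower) 0.0006102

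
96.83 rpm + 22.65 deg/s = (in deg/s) 603.6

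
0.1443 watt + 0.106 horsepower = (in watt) 79.19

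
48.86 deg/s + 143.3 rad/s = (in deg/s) 8259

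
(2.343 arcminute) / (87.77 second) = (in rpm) 7.415e-05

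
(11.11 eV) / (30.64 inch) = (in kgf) 2.332e-19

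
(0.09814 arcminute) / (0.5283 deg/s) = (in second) 0.003096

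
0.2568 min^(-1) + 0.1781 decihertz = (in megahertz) 2.209e-08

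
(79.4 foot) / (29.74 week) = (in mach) 3.952e-09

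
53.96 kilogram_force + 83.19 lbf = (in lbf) 202.2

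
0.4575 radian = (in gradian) 29.13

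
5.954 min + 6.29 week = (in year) 0.1206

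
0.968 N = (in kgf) 0.09871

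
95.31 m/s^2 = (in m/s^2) 95.31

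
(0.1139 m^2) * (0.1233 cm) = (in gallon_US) 0.0371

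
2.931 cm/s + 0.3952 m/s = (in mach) 0.001247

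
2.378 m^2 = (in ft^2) 25.6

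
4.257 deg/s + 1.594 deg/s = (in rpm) 0.9752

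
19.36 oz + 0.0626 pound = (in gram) 577.2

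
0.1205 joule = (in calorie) 0.0288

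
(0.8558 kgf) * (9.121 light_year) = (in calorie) 1.731e+17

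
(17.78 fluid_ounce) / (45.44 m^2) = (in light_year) 1.223e-21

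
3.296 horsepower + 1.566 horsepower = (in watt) 3626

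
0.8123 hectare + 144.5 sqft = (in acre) 2.011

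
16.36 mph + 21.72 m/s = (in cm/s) 2903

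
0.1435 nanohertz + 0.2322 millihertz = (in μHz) 232.2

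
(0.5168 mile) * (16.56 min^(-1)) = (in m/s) 229.6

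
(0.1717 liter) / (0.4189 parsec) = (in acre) 3.282e-24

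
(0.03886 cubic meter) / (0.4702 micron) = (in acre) 20.42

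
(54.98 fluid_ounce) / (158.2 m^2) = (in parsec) 3.331e-22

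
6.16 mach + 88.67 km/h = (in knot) 4125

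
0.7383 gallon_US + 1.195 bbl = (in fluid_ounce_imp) 6785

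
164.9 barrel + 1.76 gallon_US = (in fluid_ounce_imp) 9.229e+05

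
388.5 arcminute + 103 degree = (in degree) 109.5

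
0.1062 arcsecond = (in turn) 8.194e-08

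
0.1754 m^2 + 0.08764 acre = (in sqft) 3819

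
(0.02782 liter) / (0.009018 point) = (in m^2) 8.745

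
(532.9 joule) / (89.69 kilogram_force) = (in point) 1717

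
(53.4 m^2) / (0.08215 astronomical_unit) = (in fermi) 4.345e+06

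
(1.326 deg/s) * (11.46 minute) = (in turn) 2.533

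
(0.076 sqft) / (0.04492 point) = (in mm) 4.456e+05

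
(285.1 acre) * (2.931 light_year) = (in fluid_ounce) 1.082e+27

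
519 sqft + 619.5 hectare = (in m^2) 6.195e+06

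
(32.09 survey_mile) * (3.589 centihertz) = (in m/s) 1854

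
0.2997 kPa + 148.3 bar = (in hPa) 1.483e+05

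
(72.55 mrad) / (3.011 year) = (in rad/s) 7.64e-10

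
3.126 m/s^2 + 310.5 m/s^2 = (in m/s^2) 313.6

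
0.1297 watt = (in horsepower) 0.0001739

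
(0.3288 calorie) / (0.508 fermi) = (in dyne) 2.708e+20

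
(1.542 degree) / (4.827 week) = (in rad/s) 9.219e-09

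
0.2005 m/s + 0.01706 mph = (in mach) 0.0006112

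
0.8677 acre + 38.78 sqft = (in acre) 0.8686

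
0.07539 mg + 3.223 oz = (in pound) 0.2014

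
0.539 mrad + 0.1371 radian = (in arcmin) 473.2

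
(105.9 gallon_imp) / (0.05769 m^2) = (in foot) 27.38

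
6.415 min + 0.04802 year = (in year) 0.04803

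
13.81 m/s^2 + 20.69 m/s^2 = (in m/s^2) 34.5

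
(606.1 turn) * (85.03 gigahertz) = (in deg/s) 1.855e+16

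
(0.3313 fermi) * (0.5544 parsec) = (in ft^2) 61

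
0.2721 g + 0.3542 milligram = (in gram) 0.2725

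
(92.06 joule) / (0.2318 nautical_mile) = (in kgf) 0.02187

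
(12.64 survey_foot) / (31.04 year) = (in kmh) 1.417e-08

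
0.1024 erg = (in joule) 1.024e-08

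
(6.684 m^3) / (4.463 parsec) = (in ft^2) 5.224e-16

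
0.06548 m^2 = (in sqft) 0.7048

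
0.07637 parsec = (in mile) 1.464e+12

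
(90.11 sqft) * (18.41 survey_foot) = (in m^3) 46.98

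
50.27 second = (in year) 1.594e-06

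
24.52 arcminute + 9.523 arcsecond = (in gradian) 0.457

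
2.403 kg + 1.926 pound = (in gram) 3277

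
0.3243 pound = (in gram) 147.1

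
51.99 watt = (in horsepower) 0.06972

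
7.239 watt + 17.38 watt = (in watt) 24.62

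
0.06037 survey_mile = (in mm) 9.716e+04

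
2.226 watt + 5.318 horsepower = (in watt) 3968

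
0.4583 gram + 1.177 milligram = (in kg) 0.0004595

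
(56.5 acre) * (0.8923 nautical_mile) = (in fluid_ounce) 1.278e+13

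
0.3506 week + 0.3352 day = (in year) 0.007642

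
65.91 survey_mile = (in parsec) 3.438e-12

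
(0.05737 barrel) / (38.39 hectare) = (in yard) 2.598e-08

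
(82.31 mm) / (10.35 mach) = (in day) 2.703e-10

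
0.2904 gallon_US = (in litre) 1.099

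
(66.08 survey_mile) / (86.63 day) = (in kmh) 0.05115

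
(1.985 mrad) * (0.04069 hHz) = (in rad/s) 0.008077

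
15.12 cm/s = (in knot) 0.2939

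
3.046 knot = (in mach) 0.004602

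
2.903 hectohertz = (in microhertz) 2.903e+08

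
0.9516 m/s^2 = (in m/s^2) 0.9516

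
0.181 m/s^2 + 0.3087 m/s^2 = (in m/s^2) 0.4897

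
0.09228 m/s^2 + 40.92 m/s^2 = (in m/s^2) 41.01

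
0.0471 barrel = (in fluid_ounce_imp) 263.6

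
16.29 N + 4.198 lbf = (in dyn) 3.496e+06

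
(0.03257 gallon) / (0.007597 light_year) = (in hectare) 1.715e-22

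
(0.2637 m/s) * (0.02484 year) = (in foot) 6.777e+05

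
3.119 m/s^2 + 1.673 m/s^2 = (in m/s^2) 4.792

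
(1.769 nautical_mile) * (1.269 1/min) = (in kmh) 249.4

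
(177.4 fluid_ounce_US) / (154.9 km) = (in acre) 8.369e-12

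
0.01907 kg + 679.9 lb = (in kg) 308.4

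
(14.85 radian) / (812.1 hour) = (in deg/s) 0.000291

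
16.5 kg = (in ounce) 582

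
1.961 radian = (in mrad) 1961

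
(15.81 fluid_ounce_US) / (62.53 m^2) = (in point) 0.0212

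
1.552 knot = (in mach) 0.002345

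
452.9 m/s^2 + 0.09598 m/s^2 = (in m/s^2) 453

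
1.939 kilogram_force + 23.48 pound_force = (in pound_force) 27.75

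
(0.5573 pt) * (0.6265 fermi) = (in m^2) 1.232e-19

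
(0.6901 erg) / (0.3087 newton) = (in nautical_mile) 1.207e-10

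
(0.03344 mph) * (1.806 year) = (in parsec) 2.759e-11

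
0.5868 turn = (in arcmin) 1.267e+04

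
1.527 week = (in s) 9.235e+05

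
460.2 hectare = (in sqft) 4.954e+07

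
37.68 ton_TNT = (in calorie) 3.768e+10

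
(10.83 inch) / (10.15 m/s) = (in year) 8.594e-10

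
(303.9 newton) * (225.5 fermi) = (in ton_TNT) 1.638e-20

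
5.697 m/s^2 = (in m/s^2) 5.697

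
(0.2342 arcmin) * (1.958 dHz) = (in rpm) 0.0001274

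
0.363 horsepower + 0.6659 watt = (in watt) 271.4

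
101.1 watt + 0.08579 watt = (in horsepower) 0.1357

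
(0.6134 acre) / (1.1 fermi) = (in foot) 7.404e+18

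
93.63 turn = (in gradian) 3.745e+04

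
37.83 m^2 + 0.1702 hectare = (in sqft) 1.873e+04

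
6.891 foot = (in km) 0.0021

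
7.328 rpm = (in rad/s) 0.7674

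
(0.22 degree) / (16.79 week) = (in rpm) 3.611e-09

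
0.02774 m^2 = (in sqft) 0.2986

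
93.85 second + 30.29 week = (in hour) 5089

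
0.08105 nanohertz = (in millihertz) 8.105e-08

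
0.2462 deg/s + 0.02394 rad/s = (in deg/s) 1.618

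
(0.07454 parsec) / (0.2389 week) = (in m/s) 1.592e+10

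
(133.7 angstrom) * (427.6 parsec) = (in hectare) 1.764e+07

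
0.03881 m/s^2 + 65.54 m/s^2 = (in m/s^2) 65.58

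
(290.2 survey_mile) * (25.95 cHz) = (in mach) 355.9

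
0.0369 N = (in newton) 0.0369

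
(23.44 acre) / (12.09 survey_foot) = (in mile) 16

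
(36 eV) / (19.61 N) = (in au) 1.966e-30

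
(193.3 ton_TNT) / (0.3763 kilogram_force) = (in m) 2.192e+11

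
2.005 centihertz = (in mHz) 20.05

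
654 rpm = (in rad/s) 68.49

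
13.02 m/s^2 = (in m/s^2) 13.02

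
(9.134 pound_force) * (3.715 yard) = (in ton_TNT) 3.299e-08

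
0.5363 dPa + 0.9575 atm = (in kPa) 97.02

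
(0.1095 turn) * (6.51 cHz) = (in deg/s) 2.566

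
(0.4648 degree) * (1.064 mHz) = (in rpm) 8.242e-05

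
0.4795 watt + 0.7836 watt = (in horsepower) 0.001694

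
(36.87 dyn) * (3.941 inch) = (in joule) 3.691e-05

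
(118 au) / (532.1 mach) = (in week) 161.1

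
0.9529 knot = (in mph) 1.097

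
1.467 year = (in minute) 7.711e+05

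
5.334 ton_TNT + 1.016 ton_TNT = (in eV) 1.658e+29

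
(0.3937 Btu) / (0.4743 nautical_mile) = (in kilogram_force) 0.04822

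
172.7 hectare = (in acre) 426.8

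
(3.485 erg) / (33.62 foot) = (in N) 3.401e-08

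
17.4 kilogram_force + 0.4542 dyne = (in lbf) 38.36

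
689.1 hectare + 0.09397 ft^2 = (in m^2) 6.891e+06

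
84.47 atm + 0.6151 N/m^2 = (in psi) 1241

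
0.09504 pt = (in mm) 0.03353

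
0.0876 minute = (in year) 1.667e-07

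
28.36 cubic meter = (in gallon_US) 7492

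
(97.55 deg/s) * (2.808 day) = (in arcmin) 1.42e+09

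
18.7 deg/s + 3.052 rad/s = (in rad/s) 3.378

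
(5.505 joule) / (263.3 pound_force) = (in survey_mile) 2.921e-06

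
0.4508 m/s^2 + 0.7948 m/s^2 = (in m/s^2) 1.246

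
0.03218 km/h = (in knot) 0.01738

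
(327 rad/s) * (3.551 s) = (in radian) 1161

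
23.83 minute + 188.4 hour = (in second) 6.797e+05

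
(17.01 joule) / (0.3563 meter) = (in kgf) 4.868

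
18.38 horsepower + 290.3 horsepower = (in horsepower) 308.7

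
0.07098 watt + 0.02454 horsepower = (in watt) 18.37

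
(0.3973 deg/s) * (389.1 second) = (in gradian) 171.8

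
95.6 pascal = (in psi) 0.01387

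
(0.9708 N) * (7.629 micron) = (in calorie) 1.77e-06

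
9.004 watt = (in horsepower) 0.01207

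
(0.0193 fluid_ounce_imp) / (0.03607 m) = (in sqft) 0.0001636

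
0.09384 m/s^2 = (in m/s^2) 0.09384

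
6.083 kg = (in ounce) 214.6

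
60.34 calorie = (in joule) 252.5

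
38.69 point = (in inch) 0.5374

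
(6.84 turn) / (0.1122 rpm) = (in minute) 60.96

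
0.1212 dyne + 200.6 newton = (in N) 200.6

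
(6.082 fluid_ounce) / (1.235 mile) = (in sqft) 9.741e-07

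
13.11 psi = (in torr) 678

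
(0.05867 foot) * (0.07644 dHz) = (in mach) 4.015e-07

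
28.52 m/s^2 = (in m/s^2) 28.52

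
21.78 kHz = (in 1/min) 1.307e+06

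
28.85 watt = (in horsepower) 0.03869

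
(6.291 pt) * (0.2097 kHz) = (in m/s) 0.4654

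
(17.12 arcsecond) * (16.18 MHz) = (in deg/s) 7.694e+04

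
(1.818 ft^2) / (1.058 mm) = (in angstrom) 1.596e+12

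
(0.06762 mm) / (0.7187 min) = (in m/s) 1.568e-06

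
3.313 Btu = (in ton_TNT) 8.354e-07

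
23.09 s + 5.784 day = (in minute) 8329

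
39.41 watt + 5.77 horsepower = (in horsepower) 5.823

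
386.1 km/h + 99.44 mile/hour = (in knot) 294.9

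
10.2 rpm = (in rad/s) 1.068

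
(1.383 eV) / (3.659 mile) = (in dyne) 3.763e-18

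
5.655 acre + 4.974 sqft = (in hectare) 2.289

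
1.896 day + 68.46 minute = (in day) 1.944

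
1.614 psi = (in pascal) 1.113e+04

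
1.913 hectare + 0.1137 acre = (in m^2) 1.959e+04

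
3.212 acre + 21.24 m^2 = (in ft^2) 1.401e+05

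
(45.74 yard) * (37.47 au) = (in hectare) 2.344e+10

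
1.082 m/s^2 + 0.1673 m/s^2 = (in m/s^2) 1.249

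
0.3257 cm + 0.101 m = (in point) 295.5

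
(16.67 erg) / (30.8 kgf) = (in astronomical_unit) 3.689e-20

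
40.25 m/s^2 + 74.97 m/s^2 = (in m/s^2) 115.2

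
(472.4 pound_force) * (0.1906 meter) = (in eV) 2.5e+21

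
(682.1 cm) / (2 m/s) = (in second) 3.411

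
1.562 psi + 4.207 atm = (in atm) 4.313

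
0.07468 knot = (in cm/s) 3.842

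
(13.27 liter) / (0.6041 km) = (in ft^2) 0.0002364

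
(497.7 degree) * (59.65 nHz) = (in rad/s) 5.181e-07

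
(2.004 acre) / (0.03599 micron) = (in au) 1.506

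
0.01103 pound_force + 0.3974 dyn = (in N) 0.04907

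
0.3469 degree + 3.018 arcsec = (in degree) 0.3477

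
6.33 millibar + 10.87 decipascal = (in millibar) 6.341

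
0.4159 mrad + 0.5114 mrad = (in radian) 0.0009273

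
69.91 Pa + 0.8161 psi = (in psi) 0.8262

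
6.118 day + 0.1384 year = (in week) 8.091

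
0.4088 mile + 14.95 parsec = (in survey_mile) 2.866e+14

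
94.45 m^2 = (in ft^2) 1017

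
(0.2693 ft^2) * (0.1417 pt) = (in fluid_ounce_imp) 0.04402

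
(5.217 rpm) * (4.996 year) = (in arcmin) 2.959e+11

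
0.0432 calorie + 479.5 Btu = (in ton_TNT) 0.0001209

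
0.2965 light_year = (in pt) 7.951e+18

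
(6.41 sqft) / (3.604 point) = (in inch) 1.844e+04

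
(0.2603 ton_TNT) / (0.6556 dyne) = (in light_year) 0.01756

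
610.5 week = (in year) 11.71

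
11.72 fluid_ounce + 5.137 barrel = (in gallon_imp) 179.7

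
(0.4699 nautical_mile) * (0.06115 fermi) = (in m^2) 5.322e-14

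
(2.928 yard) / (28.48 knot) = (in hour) 5.076e-05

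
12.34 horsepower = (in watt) 9202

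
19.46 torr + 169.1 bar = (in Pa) 1.691e+07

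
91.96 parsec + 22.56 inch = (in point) 8.044e+21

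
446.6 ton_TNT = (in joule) 1.869e+12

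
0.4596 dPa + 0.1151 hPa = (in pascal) 11.56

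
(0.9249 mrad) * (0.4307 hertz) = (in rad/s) 0.0003984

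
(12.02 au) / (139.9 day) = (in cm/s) 1.488e+07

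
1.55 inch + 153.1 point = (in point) 264.7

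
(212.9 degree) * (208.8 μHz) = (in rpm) 0.007409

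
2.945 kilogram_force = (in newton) 28.88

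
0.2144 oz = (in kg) 0.006078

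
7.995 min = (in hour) 0.1333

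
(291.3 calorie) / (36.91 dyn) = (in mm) 3.302e+09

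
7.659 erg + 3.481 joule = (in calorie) 0.832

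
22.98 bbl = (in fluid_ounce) 1.235e+05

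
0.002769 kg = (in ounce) 0.09767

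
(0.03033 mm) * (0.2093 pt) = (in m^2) 2.239e-09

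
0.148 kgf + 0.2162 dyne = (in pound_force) 0.3263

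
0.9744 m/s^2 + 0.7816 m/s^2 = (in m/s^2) 1.756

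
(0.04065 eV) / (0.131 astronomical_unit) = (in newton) 3.323e-31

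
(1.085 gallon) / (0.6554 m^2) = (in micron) 6267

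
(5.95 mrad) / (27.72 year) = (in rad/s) 6.806e-12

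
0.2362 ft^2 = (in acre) 5.422e-06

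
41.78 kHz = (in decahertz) 4178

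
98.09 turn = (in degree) 3.531e+04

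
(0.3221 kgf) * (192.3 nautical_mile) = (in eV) 7.021e+24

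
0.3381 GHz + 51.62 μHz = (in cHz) 3.381e+10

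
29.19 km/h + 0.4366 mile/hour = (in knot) 16.14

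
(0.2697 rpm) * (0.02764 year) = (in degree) 1.411e+06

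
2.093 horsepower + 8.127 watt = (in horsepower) 2.104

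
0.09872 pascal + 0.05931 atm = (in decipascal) 6.01e+04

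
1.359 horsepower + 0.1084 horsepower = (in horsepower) 1.467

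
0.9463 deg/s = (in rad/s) 0.01652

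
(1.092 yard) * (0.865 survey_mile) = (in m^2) 1390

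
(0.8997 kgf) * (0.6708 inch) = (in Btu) 0.0001425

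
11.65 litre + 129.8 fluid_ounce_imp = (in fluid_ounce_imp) 539.8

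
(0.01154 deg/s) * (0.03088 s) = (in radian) 6.22e-06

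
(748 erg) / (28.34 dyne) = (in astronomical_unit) 1.764e-12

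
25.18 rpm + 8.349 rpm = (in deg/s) 201.2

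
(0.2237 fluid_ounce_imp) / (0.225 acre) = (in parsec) 2.262e-25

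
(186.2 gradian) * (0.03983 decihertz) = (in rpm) 0.1112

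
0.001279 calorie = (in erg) 5.351e+04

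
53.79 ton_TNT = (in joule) 2.251e+11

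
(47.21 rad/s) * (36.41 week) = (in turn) 1.655e+08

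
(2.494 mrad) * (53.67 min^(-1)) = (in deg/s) 0.1278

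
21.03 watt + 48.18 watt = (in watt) 69.21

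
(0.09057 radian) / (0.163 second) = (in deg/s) 31.84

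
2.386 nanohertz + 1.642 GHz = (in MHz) 1642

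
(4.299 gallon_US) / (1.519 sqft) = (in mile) 7.165e-05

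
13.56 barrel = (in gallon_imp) 474.2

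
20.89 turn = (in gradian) 8356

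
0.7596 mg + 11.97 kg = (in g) 1.197e+04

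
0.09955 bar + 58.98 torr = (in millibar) 178.2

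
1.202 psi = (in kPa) 8.287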